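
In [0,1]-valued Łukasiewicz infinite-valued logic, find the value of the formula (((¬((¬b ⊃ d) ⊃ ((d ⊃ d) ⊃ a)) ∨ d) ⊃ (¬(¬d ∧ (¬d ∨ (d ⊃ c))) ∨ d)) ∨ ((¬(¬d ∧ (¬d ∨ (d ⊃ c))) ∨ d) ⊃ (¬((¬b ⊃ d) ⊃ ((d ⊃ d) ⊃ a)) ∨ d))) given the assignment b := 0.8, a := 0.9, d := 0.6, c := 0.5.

1.00

¬b: Łukasiewicz ¬ gives 1 − 0.8 = 0.2
(¬b ⊃ d): min(1, 1 − 0.2 + 0.6) = 1
(d ⊃ d): min(1, 1 − 0.6 + 0.6) = 1
((d ⊃ d) ⊃ a): min(1, 1 − 1 + 0.9) = 0.9
((¬b ⊃ d) ⊃ ((d ⊃ d) ⊃ a)): min(1, 1 − 1 + 0.9) = 0.9
¬((¬b ⊃ d) ⊃ ((d ⊃ d) ⊃ a)): Łukasiewicz ¬ gives 1 − 0.9 = 0.1
(¬((¬b ⊃ d) ⊃ ((d ⊃ d) ⊃ a)) ∨ d) = max(0.1, 0.6) = 0.6
¬d: Łukasiewicz ¬ gives 1 − 0.6 = 0.4
¬d: Łukasiewicz ¬ gives 1 − 0.6 = 0.4
(d ⊃ c): min(1, 1 − 0.6 + 0.5) = 0.9
(¬d ∨ (d ⊃ c)) = max(0.4, 0.9) = 0.9
(¬d ∧ (¬d ∨ (d ⊃ c))) = min(0.4, 0.9) = 0.4
¬(¬d ∧ (¬d ∨ (d ⊃ c))): Łukasiewicz ¬ gives 1 − 0.4 = 0.6
(¬(¬d ∧ (¬d ∨ (d ⊃ c))) ∨ d) = max(0.6, 0.6) = 0.6
((¬((¬b ⊃ d) ⊃ ((d ⊃ d) ⊃ a)) ∨ d) ⊃ (¬(¬d ∧ (¬d ∨ (d ⊃ c))) ∨ d)): min(1, 1 − 0.6 + 0.6) = 1
¬d: Łukasiewicz ¬ gives 1 − 0.6 = 0.4
¬d: Łukasiewicz ¬ gives 1 − 0.6 = 0.4
(d ⊃ c): min(1, 1 − 0.6 + 0.5) = 0.9
(¬d ∨ (d ⊃ c)) = max(0.4, 0.9) = 0.9
(¬d ∧ (¬d ∨ (d ⊃ c))) = min(0.4, 0.9) = 0.4
¬(¬d ∧ (¬d ∨ (d ⊃ c))): Łukasiewicz ¬ gives 1 − 0.4 = 0.6
(¬(¬d ∧ (¬d ∨ (d ⊃ c))) ∨ d) = max(0.6, 0.6) = 0.6
¬b: Łukasiewicz ¬ gives 1 − 0.8 = 0.2
(¬b ⊃ d): min(1, 1 − 0.2 + 0.6) = 1
(d ⊃ d): min(1, 1 − 0.6 + 0.6) = 1
((d ⊃ d) ⊃ a): min(1, 1 − 1 + 0.9) = 0.9
((¬b ⊃ d) ⊃ ((d ⊃ d) ⊃ a)): min(1, 1 − 1 + 0.9) = 0.9
¬((¬b ⊃ d) ⊃ ((d ⊃ d) ⊃ a)): Łukasiewicz ¬ gives 1 − 0.9 = 0.1
(¬((¬b ⊃ d) ⊃ ((d ⊃ d) ⊃ a)) ∨ d) = max(0.1, 0.6) = 0.6
((¬(¬d ∧ (¬d ∨ (d ⊃ c))) ∨ d) ⊃ (¬((¬b ⊃ d) ⊃ ((d ⊃ d) ⊃ a)) ∨ d)): min(1, 1 − 0.6 + 0.6) = 1
(((¬((¬b ⊃ d) ⊃ ((d ⊃ d) ⊃ a)) ∨ d) ⊃ (¬(¬d ∧ (¬d ∨ (d ⊃ c))) ∨ d)) ∨ ((¬(¬d ∧ (¬d ∨ (d ⊃ c))) ∨ d) ⊃ (¬((¬b ⊃ d) ⊃ ((d ⊃ d) ⊃ a)) ∨ d))) = max(1, 1) = 1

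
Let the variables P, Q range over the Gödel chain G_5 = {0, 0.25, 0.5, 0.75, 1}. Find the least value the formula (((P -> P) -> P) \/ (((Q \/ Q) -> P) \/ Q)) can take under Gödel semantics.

The minimum is attained at P = 0, Q = 0.25:
  (P -> P): 0 ≤ 0, so result = 1
  ((P -> P) -> P): 1 > 0, so result = 0
  (Q \/ Q) = max(0.25, 0.25) = 0.25
  ((Q \/ Q) -> P): 0.25 > 0, so result = 0
  (((Q \/ Q) -> P) \/ Q) = max(0, 0.25) = 0.25
  (((P -> P) -> P) \/ (((Q \/ Q) -> P) \/ Q)) = max(0, 0.25) = 0.25
Checking all 25 assignments confirms none give a value below 0.25.

0.25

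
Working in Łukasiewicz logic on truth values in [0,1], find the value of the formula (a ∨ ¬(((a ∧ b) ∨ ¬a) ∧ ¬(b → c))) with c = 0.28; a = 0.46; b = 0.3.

0.98

(a ∧ b) = min(0.46, 0.3) = 0.3
¬a: Łukasiewicz ¬ gives 1 − 0.46 = 0.54
((a ∧ b) ∨ ¬a) = max(0.3, 0.54) = 0.54
(b → c): min(1, 1 − 0.3 + 0.28) = 0.98
¬(b → c): Łukasiewicz ¬ gives 1 − 0.98 = 0.02
(((a ∧ b) ∨ ¬a) ∧ ¬(b → c)) = min(0.54, 0.02) = 0.02
¬(((a ∧ b) ∨ ¬a) ∧ ¬(b → c)): Łukasiewicz ¬ gives 1 − 0.02 = 0.98
(a ∨ ¬(((a ∧ b) ∨ ¬a) ∧ ¬(b → c))) = max(0.46, 0.98) = 0.98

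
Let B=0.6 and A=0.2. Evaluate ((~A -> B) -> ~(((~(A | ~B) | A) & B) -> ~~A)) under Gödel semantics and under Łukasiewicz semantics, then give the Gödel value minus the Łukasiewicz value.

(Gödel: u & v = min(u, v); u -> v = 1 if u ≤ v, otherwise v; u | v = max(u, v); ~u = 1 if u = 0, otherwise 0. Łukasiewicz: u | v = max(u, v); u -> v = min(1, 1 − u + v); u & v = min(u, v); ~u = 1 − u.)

-0.60

Gödel evaluation:
  ~A: Gödel ¬ of 0.2 = 0 (operand ≠ 0)
  (~A -> B): 0 ≤ 0.6, so result = 1
  ~B: Gödel ¬ of 0.6 = 0 (operand ≠ 0)
  (A | ~B) = max(0.2, 0) = 0.2
  ~(A | ~B): Gödel ¬ of 0.2 = 0 (operand ≠ 0)
  (~(A | ~B) | A) = max(0, 0.2) = 0.2
  ((~(A | ~B) | A) & B) = min(0.2, 0.6) = 0.2
  ~A: Gödel ¬ of 0.2 = 0 (operand ≠ 0)
  ~~A: Gödel ¬ of 0 = 1 (operand is 0)
  (((~(A | ~B) | A) & B) -> ~~A): 0.2 ≤ 1, so result = 1
  ~(((~(A | ~B) | A) & B) -> ~~A): Gödel ¬ of 1 = 0 (operand ≠ 0)
  ((~A -> B) -> ~(((~(A | ~B) | A) & B) -> ~~A)): 1 > 0, so result = 0
  Gödel value = 0
Łukasiewicz evaluation:
  ~A: Łukasiewicz ¬ gives 1 − 0.2 = 0.8
  (~A -> B): min(1, 1 − 0.8 + 0.6) = 0.8
  ~B: Łukasiewicz ¬ gives 1 − 0.6 = 0.4
  (A | ~B) = max(0.2, 0.4) = 0.4
  ~(A | ~B): Łukasiewicz ¬ gives 1 − 0.4 = 0.6
  (~(A | ~B) | A) = max(0.6, 0.2) = 0.6
  ((~(A | ~B) | A) & B) = min(0.6, 0.6) = 0.6
  ~A: Łukasiewicz ¬ gives 1 − 0.2 = 0.8
  ~~A: Łukasiewicz ¬ gives 1 − 0.8 = 0.2
  (((~(A | ~B) | A) & B) -> ~~A): min(1, 1 − 0.6 + 0.2) = 0.6
  ~(((~(A | ~B) | A) & B) -> ~~A): Łukasiewicz ¬ gives 1 − 0.6 = 0.4
  ((~A -> B) -> ~(((~(A | ~B) | A) & B) -> ~~A)): min(1, 1 − 0.8 + 0.4) = 0.6
  Łukasiewicz value = 0.6
Difference: 0 − 0.6 = -0.60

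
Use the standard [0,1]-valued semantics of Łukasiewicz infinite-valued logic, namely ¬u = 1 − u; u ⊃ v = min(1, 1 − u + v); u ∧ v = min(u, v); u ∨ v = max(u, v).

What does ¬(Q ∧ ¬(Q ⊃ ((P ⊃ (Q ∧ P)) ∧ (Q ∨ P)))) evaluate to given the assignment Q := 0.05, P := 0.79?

(Q ∧ P) = min(0.05, 0.79) = 0.05
(P ⊃ (Q ∧ P)): min(1, 1 − 0.79 + 0.05) = 0.26
(Q ∨ P) = max(0.05, 0.79) = 0.79
((P ⊃ (Q ∧ P)) ∧ (Q ∨ P)) = min(0.26, 0.79) = 0.26
(Q ⊃ ((P ⊃ (Q ∧ P)) ∧ (Q ∨ P))): min(1, 1 − 0.05 + 0.26) = 1
¬(Q ⊃ ((P ⊃ (Q ∧ P)) ∧ (Q ∨ P))): Łukasiewicz ¬ gives 1 − 1 = 0
(Q ∧ ¬(Q ⊃ ((P ⊃ (Q ∧ P)) ∧ (Q ∨ P)))) = min(0.05, 0) = 0
¬(Q ∧ ¬(Q ⊃ ((P ⊃ (Q ∧ P)) ∧ (Q ∨ P)))): Łukasiewicz ¬ gives 1 − 0 = 1

1.00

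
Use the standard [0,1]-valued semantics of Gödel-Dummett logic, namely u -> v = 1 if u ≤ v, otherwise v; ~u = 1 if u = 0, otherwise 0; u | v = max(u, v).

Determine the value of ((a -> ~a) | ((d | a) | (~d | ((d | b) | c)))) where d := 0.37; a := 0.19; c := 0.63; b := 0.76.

0.76

~a: Gödel ¬ of 0.19 = 0 (operand ≠ 0)
(a -> ~a): 0.19 > 0, so result = 0
(d | a) = max(0.37, 0.19) = 0.37
~d: Gödel ¬ of 0.37 = 0 (operand ≠ 0)
(d | b) = max(0.37, 0.76) = 0.76
((d | b) | c) = max(0.76, 0.63) = 0.76
(~d | ((d | b) | c)) = max(0, 0.76) = 0.76
((d | a) | (~d | ((d | b) | c))) = max(0.37, 0.76) = 0.76
((a -> ~a) | ((d | a) | (~d | ((d | b) | c)))) = max(0, 0.76) = 0.76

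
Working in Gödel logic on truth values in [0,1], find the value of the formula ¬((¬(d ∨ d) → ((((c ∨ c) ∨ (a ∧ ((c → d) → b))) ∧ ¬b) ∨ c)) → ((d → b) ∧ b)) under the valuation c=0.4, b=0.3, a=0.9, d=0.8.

(d ∨ d) = max(0.8, 0.8) = 0.8
¬(d ∨ d): Gödel ¬ of 0.8 = 0 (operand ≠ 0)
(c ∨ c) = max(0.4, 0.4) = 0.4
(c → d): 0.4 ≤ 0.8, so result = 1
((c → d) → b): 1 > 0.3, so result = 0.3
(a ∧ ((c → d) → b)) = min(0.9, 0.3) = 0.3
((c ∨ c) ∨ (a ∧ ((c → d) → b))) = max(0.4, 0.3) = 0.4
¬b: Gödel ¬ of 0.3 = 0 (operand ≠ 0)
(((c ∨ c) ∨ (a ∧ ((c → d) → b))) ∧ ¬b) = min(0.4, 0) = 0
((((c ∨ c) ∨ (a ∧ ((c → d) → b))) ∧ ¬b) ∨ c) = max(0, 0.4) = 0.4
(¬(d ∨ d) → ((((c ∨ c) ∨ (a ∧ ((c → d) → b))) ∧ ¬b) ∨ c)): 0 ≤ 0.4, so result = 1
(d → b): 0.8 > 0.3, so result = 0.3
((d → b) ∧ b) = min(0.3, 0.3) = 0.3
((¬(d ∨ d) → ((((c ∨ c) ∨ (a ∧ ((c → d) → b))) ∧ ¬b) ∨ c)) → ((d → b) ∧ b)): 1 > 0.3, so result = 0.3
¬((¬(d ∨ d) → ((((c ∨ c) ∨ (a ∧ ((c → d) → b))) ∧ ¬b) ∨ c)) → ((d → b) ∧ b)): Gödel ¬ of 0.3 = 0 (operand ≠ 0)

0.00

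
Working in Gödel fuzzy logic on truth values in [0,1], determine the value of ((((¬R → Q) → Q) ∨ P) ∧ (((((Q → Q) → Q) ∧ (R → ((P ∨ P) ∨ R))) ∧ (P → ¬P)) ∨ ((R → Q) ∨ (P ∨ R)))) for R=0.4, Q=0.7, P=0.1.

0.70

¬R: Gödel ¬ of 0.4 = 0 (operand ≠ 0)
(¬R → Q): 0 ≤ 0.7, so result = 1
((¬R → Q) → Q): 1 > 0.7, so result = 0.7
(((¬R → Q) → Q) ∨ P) = max(0.7, 0.1) = 0.7
(Q → Q): 0.7 ≤ 0.7, so result = 1
((Q → Q) → Q): 1 > 0.7, so result = 0.7
(P ∨ P) = max(0.1, 0.1) = 0.1
((P ∨ P) ∨ R) = max(0.1, 0.4) = 0.4
(R → ((P ∨ P) ∨ R)): 0.4 ≤ 0.4, so result = 1
(((Q → Q) → Q) ∧ (R → ((P ∨ P) ∨ R))) = min(0.7, 1) = 0.7
¬P: Gödel ¬ of 0.1 = 0 (operand ≠ 0)
(P → ¬P): 0.1 > 0, so result = 0
((((Q → Q) → Q) ∧ (R → ((P ∨ P) ∨ R))) ∧ (P → ¬P)) = min(0.7, 0) = 0
(R → Q): 0.4 ≤ 0.7, so result = 1
(P ∨ R) = max(0.1, 0.4) = 0.4
((R → Q) ∨ (P ∨ R)) = max(1, 0.4) = 1
(((((Q → Q) → Q) ∧ (R → ((P ∨ P) ∨ R))) ∧ (P → ¬P)) ∨ ((R → Q) ∨ (P ∨ R))) = max(0, 1) = 1
((((¬R → Q) → Q) ∨ P) ∧ (((((Q → Q) → Q) ∧ (R → ((P ∨ P) ∨ R))) ∧ (P → ¬P)) ∨ ((R → Q) ∨ (P ∨ R)))) = min(0.7, 1) = 0.7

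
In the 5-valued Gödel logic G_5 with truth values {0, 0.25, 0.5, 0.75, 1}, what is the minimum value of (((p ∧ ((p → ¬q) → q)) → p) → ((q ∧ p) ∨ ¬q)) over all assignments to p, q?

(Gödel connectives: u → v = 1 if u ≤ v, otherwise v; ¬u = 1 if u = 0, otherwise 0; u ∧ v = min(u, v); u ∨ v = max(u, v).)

The minimum is attained at p = 0, q = 0.25:
  ¬q: Gödel ¬ of 0.25 = 0 (operand ≠ 0)
  (p → ¬q): 0 ≤ 0, so result = 1
  ((p → ¬q) → q): 1 > 0.25, so result = 0.25
  (p ∧ ((p → ¬q) → q)) = min(0, 0.25) = 0
  ((p ∧ ((p → ¬q) → q)) → p): 0 ≤ 0, so result = 1
  (q ∧ p) = min(0.25, 0) = 0
  ¬q: Gödel ¬ of 0.25 = 0 (operand ≠ 0)
  ((q ∧ p) ∨ ¬q) = max(0, 0) = 0
  (((p ∧ ((p → ¬q) → q)) → p) → ((q ∧ p) ∨ ¬q)): 1 > 0, so result = 0
Checking all 25 assignments confirms none give a value below 0.00.

0.00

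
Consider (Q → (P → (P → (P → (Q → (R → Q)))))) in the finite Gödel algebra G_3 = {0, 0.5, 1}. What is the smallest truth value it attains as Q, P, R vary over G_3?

Every assignment gives 1. For instance at Q = 0, P = 0, R = 0:
  (R → Q): 0 ≤ 0, so result = 1
  (Q → (R → Q)): 0 ≤ 1, so result = 1
  (P → (Q → (R → Q))): 0 ≤ 1, so result = 1
  (P → (P → (Q → (R → Q)))): 0 ≤ 1, so result = 1
  (P → (P → (P → (Q → (R → Q))))): 0 ≤ 1, so result = 1
  (Q → (P → (P → (P → (Q → (R → Q)))))): 0 ≤ 1, so result = 1
All 27 assignments give value 1 — the formula is a G_3-tautology.

1.00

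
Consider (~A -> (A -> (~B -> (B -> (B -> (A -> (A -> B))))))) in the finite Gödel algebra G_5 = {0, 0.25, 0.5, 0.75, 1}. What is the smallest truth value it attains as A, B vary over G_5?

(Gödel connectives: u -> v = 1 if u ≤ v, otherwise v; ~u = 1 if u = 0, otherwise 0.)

Every assignment gives 1. For instance at A = 0, B = 0:
  ~A: Gödel ¬ of 0 = 1 (operand is 0)
  ~B: Gödel ¬ of 0 = 1 (operand is 0)
  (A -> B): 0 ≤ 0, so result = 1
  (A -> (A -> B)): 0 ≤ 1, so result = 1
  (B -> (A -> (A -> B))): 0 ≤ 1, so result = 1
  (B -> (B -> (A -> (A -> B)))): 0 ≤ 1, so result = 1
  (~B -> (B -> (B -> (A -> (A -> B))))): 1 ≤ 1, so result = 1
  (A -> (~B -> (B -> (B -> (A -> (A -> B)))))): 0 ≤ 1, so result = 1
  (~A -> (A -> (~B -> (B -> (B -> (A -> (A -> B))))))): 1 ≤ 1, so result = 1
All 25 assignments give value 1 — the formula is a G_5-tautology.

1.00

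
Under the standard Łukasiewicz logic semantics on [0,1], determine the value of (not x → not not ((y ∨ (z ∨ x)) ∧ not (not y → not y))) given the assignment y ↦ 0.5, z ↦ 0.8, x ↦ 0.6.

not x: Łukasiewicz ¬ gives 1 − 0.6 = 0.4
(z ∨ x) = max(0.8, 0.6) = 0.8
(y ∨ (z ∨ x)) = max(0.5, 0.8) = 0.8
not y: Łukasiewicz ¬ gives 1 − 0.5 = 0.5
not y: Łukasiewicz ¬ gives 1 − 0.5 = 0.5
(not y → not y): min(1, 1 − 0.5 + 0.5) = 1
not (not y → not y): Łukasiewicz ¬ gives 1 − 1 = 0
((y ∨ (z ∨ x)) ∧ not (not y → not y)) = min(0.8, 0) = 0
not ((y ∨ (z ∨ x)) ∧ not (not y → not y)): Łukasiewicz ¬ gives 1 − 0 = 1
not not ((y ∨ (z ∨ x)) ∧ not (not y → not y)): Łukasiewicz ¬ gives 1 − 1 = 0
(not x → not not ((y ∨ (z ∨ x)) ∧ not (not y → not y))): min(1, 1 − 0.4 + 0) = 0.6

0.60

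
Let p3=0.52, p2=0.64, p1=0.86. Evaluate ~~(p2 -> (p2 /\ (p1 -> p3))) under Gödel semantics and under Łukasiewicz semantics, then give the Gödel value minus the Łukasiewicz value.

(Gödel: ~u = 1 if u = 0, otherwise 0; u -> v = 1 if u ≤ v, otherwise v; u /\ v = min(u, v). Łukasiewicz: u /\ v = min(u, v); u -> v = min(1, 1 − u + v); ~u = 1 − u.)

0.00

Gödel evaluation:
  (p1 -> p3): 0.86 > 0.52, so result = 0.52
  (p2 /\ (p1 -> p3)) = min(0.64, 0.52) = 0.52
  (p2 -> (p2 /\ (p1 -> p3))): 0.64 > 0.52, so result = 0.52
  ~(p2 -> (p2 /\ (p1 -> p3))): Gödel ¬ of 0.52 = 0 (operand ≠ 0)
  ~~(p2 -> (p2 /\ (p1 -> p3))): Gödel ¬ of 0 = 1 (operand is 0)
  Gödel value = 1
Łukasiewicz evaluation:
  (p1 -> p3): min(1, 1 − 0.86 + 0.52) = 0.66
  (p2 /\ (p1 -> p3)) = min(0.64, 0.66) = 0.64
  (p2 -> (p2 /\ (p1 -> p3))): min(1, 1 − 0.64 + 0.64) = 1
  ~(p2 -> (p2 /\ (p1 -> p3))): Łukasiewicz ¬ gives 1 − 1 = 0
  ~~(p2 -> (p2 /\ (p1 -> p3))): Łukasiewicz ¬ gives 1 − 0 = 1
  Łukasiewicz value = 1
Difference: 1 − 1 = 0.00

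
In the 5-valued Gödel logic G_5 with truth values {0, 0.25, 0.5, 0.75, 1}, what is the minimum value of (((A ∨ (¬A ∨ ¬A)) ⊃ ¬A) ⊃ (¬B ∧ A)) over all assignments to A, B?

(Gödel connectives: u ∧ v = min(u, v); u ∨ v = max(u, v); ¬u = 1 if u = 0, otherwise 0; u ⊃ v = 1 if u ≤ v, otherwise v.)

The minimum is attained at A = 0, B = 0:
  ¬A: Gödel ¬ of 0 = 1 (operand is 0)
  ¬A: Gödel ¬ of 0 = 1 (operand is 0)
  (¬A ∨ ¬A) = max(1, 1) = 1
  (A ∨ (¬A ∨ ¬A)) = max(0, 1) = 1
  ¬A: Gödel ¬ of 0 = 1 (operand is 0)
  ((A ∨ (¬A ∨ ¬A)) ⊃ ¬A): 1 ≤ 1, so result = 1
  ¬B: Gödel ¬ of 0 = 1 (operand is 0)
  (¬B ∧ A) = min(1, 0) = 0
  (((A ∨ (¬A ∨ ¬A)) ⊃ ¬A) ⊃ (¬B ∧ A)): 1 > 0, so result = 0
Checking all 25 assignments confirms none give a value below 0.00.

0.00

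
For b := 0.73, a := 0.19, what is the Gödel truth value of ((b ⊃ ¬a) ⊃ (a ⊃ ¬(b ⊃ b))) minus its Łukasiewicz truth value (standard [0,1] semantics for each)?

Gödel evaluation:
  ¬a: Gödel ¬ of 0.19 = 0 (operand ≠ 0)
  (b ⊃ ¬a): 0.73 > 0, so result = 0
  (b ⊃ b): 0.73 ≤ 0.73, so result = 1
  ¬(b ⊃ b): Gödel ¬ of 1 = 0 (operand ≠ 0)
  (a ⊃ ¬(b ⊃ b)): 0.19 > 0, so result = 0
  ((b ⊃ ¬a) ⊃ (a ⊃ ¬(b ⊃ b))): 0 ≤ 0, so result = 1
  Gödel value = 1
Łukasiewicz evaluation:
  ¬a: Łukasiewicz ¬ gives 1 − 0.19 = 0.81
  (b ⊃ ¬a): min(1, 1 − 0.73 + 0.81) = 1
  (b ⊃ b): min(1, 1 − 0.73 + 0.73) = 1
  ¬(b ⊃ b): Łukasiewicz ¬ gives 1 − 1 = 0
  (a ⊃ ¬(b ⊃ b)): min(1, 1 − 0.19 + 0) = 0.81
  ((b ⊃ ¬a) ⊃ (a ⊃ ¬(b ⊃ b))): min(1, 1 − 1 + 0.81) = 0.81
  Łukasiewicz value = 0.81
Difference: 1 − 0.81 = 0.19

0.19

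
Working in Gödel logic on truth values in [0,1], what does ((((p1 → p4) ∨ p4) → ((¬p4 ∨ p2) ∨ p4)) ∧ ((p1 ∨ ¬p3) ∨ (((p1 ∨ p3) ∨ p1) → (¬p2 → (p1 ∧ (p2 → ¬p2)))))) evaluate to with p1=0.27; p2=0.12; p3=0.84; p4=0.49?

(p1 → p4): 0.27 ≤ 0.49, so result = 1
((p1 → p4) ∨ p4) = max(1, 0.49) = 1
¬p4: Gödel ¬ of 0.49 = 0 (operand ≠ 0)
(¬p4 ∨ p2) = max(0, 0.12) = 0.12
((¬p4 ∨ p2) ∨ p4) = max(0.12, 0.49) = 0.49
(((p1 → p4) ∨ p4) → ((¬p4 ∨ p2) ∨ p4)): 1 > 0.49, so result = 0.49
¬p3: Gödel ¬ of 0.84 = 0 (operand ≠ 0)
(p1 ∨ ¬p3) = max(0.27, 0) = 0.27
(p1 ∨ p3) = max(0.27, 0.84) = 0.84
((p1 ∨ p3) ∨ p1) = max(0.84, 0.27) = 0.84
¬p2: Gödel ¬ of 0.12 = 0 (operand ≠ 0)
¬p2: Gödel ¬ of 0.12 = 0 (operand ≠ 0)
(p2 → ¬p2): 0.12 > 0, so result = 0
(p1 ∧ (p2 → ¬p2)) = min(0.27, 0) = 0
(¬p2 → (p1 ∧ (p2 → ¬p2))): 0 ≤ 0, so result = 1
(((p1 ∨ p3) ∨ p1) → (¬p2 → (p1 ∧ (p2 → ¬p2)))): 0.84 ≤ 1, so result = 1
((p1 ∨ ¬p3) ∨ (((p1 ∨ p3) ∨ p1) → (¬p2 → (p1 ∧ (p2 → ¬p2))))) = max(0.27, 1) = 1
((((p1 → p4) ∨ p4) → ((¬p4 ∨ p2) ∨ p4)) ∧ ((p1 ∨ ¬p3) ∨ (((p1 ∨ p3) ∨ p1) → (¬p2 → (p1 ∧ (p2 → ¬p2)))))) = min(0.49, 1) = 0.49

0.49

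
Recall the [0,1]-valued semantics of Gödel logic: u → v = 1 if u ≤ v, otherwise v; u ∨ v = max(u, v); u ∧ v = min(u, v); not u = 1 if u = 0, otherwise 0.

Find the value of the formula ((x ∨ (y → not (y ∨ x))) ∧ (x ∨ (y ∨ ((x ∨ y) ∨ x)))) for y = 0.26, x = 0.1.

0.10

(y ∨ x) = max(0.26, 0.1) = 0.26
not (y ∨ x): Gödel ¬ of 0.26 = 0 (operand ≠ 0)
(y → not (y ∨ x)): 0.26 > 0, so result = 0
(x ∨ (y → not (y ∨ x))) = max(0.1, 0) = 0.1
(x ∨ y) = max(0.1, 0.26) = 0.26
((x ∨ y) ∨ x) = max(0.26, 0.1) = 0.26
(y ∨ ((x ∨ y) ∨ x)) = max(0.26, 0.26) = 0.26
(x ∨ (y ∨ ((x ∨ y) ∨ x))) = max(0.1, 0.26) = 0.26
((x ∨ (y → not (y ∨ x))) ∧ (x ∨ (y ∨ ((x ∨ y) ∨ x)))) = min(0.1, 0.26) = 0.1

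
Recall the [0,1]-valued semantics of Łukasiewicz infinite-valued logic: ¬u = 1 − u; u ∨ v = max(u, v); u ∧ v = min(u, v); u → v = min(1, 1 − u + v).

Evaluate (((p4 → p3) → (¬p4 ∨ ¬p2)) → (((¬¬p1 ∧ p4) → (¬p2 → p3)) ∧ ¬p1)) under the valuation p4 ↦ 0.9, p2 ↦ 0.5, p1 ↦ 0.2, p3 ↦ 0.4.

(p4 → p3): min(1, 1 − 0.9 + 0.4) = 0.5
¬p4: Łukasiewicz ¬ gives 1 − 0.9 = 0.1
¬p2: Łukasiewicz ¬ gives 1 − 0.5 = 0.5
(¬p4 ∨ ¬p2) = max(0.1, 0.5) = 0.5
((p4 → p3) → (¬p4 ∨ ¬p2)): min(1, 1 − 0.5 + 0.5) = 1
¬p1: Łukasiewicz ¬ gives 1 − 0.2 = 0.8
¬¬p1: Łukasiewicz ¬ gives 1 − 0.8 = 0.2
(¬¬p1 ∧ p4) = min(0.2, 0.9) = 0.2
¬p2: Łukasiewicz ¬ gives 1 − 0.5 = 0.5
(¬p2 → p3): min(1, 1 − 0.5 + 0.4) = 0.9
((¬¬p1 ∧ p4) → (¬p2 → p3)): min(1, 1 − 0.2 + 0.9) = 1
¬p1: Łukasiewicz ¬ gives 1 − 0.2 = 0.8
(((¬¬p1 ∧ p4) → (¬p2 → p3)) ∧ ¬p1) = min(1, 0.8) = 0.8
(((p4 → p3) → (¬p4 ∨ ¬p2)) → (((¬¬p1 ∧ p4) → (¬p2 → p3)) ∧ ¬p1)): min(1, 1 − 1 + 0.8) = 0.8

0.80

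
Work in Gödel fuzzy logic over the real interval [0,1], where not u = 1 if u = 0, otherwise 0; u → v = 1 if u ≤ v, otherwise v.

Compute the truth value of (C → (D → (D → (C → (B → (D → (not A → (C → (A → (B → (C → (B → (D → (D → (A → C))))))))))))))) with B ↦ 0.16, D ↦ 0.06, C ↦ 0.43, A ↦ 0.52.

1.00

not A: Gödel ¬ of 0.52 = 0 (operand ≠ 0)
(A → C): 0.52 > 0.43, so result = 0.43
(D → (A → C)): 0.06 ≤ 0.43, so result = 1
(D → (D → (A → C))): 0.06 ≤ 1, so result = 1
(B → (D → (D → (A → C)))): 0.16 ≤ 1, so result = 1
(C → (B → (D → (D → (A → C))))): 0.43 ≤ 1, so result = 1
(B → (C → (B → (D → (D → (A → C)))))): 0.16 ≤ 1, so result = 1
(A → (B → (C → (B → (D → (D → (A → C))))))): 0.52 ≤ 1, so result = 1
(C → (A → (B → (C → (B → (D → (D → (A → C)))))))): 0.43 ≤ 1, so result = 1
(not A → (C → (A → (B → (C → (B → (D → (D → (A → C))))))))): 0 ≤ 1, so result = 1
(D → (not A → (C → (A → (B → (C → (B → (D → (D → (A → C)))))))))): 0.06 ≤ 1, so result = 1
(B → (D → (not A → (C → (A → (B → (C → (B → (D → (D → (A → C))))))))))): 0.16 ≤ 1, so result = 1
(C → (B → (D → (not A → (C → (A → (B → (C → (B → (D → (D → (A → C)))))))))))): 0.43 ≤ 1, so result = 1
(D → (C → (B → (D → (not A → (C → (A → (B → (C → (B → (D → (D → (A → C))))))))))))): 0.06 ≤ 1, so result = 1
(D → (D → (C → (B → (D → (not A → (C → (A → (B → (C → (B → (D → (D → (A → C)))))))))))))): 0.06 ≤ 1, so result = 1
(C → (D → (D → (C → (B → (D → (not A → (C → (A → (B → (C → (B → (D → (D → (A → C))))))))))))))): 0.43 ≤ 1, so result = 1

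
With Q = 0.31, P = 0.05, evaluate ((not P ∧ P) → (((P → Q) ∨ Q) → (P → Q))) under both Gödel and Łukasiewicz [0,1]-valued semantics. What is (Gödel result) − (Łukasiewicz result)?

0.00

Gödel evaluation:
  not P: Gödel ¬ of 0.05 = 0 (operand ≠ 0)
  (not P ∧ P) = min(0, 0.05) = 0
  (P → Q): 0.05 ≤ 0.31, so result = 1
  ((P → Q) ∨ Q) = max(1, 0.31) = 1
  (P → Q): 0.05 ≤ 0.31, so result = 1
  (((P → Q) ∨ Q) → (P → Q)): 1 ≤ 1, so result = 1
  ((not P ∧ P) → (((P → Q) ∨ Q) → (P → Q))): 0 ≤ 1, so result = 1
  Gödel value = 1
Łukasiewicz evaluation:
  not P: Łukasiewicz ¬ gives 1 − 0.05 = 0.95
  (not P ∧ P) = min(0.95, 0.05) = 0.05
  (P → Q): min(1, 1 − 0.05 + 0.31) = 1
  ((P → Q) ∨ Q) = max(1, 0.31) = 1
  (P → Q): min(1, 1 − 0.05 + 0.31) = 1
  (((P → Q) ∨ Q) → (P → Q)): min(1, 1 − 1 + 1) = 1
  ((not P ∧ P) → (((P → Q) ∨ Q) → (P → Q))): min(1, 1 − 0.05 + 1) = 1
  Łukasiewicz value = 1
Difference: 1 − 1 = 0.00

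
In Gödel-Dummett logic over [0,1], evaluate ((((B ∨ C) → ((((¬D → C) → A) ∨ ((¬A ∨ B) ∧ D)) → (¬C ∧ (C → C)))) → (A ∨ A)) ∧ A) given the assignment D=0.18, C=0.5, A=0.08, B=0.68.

0.08

(B ∨ C) = max(0.68, 0.5) = 0.68
¬D: Gödel ¬ of 0.18 = 0 (operand ≠ 0)
(¬D → C): 0 ≤ 0.5, so result = 1
((¬D → C) → A): 1 > 0.08, so result = 0.08
¬A: Gödel ¬ of 0.08 = 0 (operand ≠ 0)
(¬A ∨ B) = max(0, 0.68) = 0.68
((¬A ∨ B) ∧ D) = min(0.68, 0.18) = 0.18
(((¬D → C) → A) ∨ ((¬A ∨ B) ∧ D)) = max(0.08, 0.18) = 0.18
¬C: Gödel ¬ of 0.5 = 0 (operand ≠ 0)
(C → C): 0.5 ≤ 0.5, so result = 1
(¬C ∧ (C → C)) = min(0, 1) = 0
((((¬D → C) → A) ∨ ((¬A ∨ B) ∧ D)) → (¬C ∧ (C → C))): 0.18 > 0, so result = 0
((B ∨ C) → ((((¬D → C) → A) ∨ ((¬A ∨ B) ∧ D)) → (¬C ∧ (C → C)))): 0.68 > 0, so result = 0
(A ∨ A) = max(0.08, 0.08) = 0.08
(((B ∨ C) → ((((¬D → C) → A) ∨ ((¬A ∨ B) ∧ D)) → (¬C ∧ (C → C)))) → (A ∨ A)): 0 ≤ 0.08, so result = 1
((((B ∨ C) → ((((¬D → C) → A) ∨ ((¬A ∨ B) ∧ D)) → (¬C ∧ (C → C)))) → (A ∨ A)) ∧ A) = min(1, 0.08) = 0.08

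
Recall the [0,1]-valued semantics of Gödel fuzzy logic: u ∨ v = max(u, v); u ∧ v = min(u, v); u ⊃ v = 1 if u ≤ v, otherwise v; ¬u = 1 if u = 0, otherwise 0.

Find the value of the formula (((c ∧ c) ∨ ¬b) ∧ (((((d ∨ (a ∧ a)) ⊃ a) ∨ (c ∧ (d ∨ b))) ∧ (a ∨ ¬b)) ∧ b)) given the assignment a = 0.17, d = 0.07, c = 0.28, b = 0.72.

(c ∧ c) = min(0.28, 0.28) = 0.28
¬b: Gödel ¬ of 0.72 = 0 (operand ≠ 0)
((c ∧ c) ∨ ¬b) = max(0.28, 0) = 0.28
(a ∧ a) = min(0.17, 0.17) = 0.17
(d ∨ (a ∧ a)) = max(0.07, 0.17) = 0.17
((d ∨ (a ∧ a)) ⊃ a): 0.17 ≤ 0.17, so result = 1
(d ∨ b) = max(0.07, 0.72) = 0.72
(c ∧ (d ∨ b)) = min(0.28, 0.72) = 0.28
(((d ∨ (a ∧ a)) ⊃ a) ∨ (c ∧ (d ∨ b))) = max(1, 0.28) = 1
¬b: Gödel ¬ of 0.72 = 0 (operand ≠ 0)
(a ∨ ¬b) = max(0.17, 0) = 0.17
((((d ∨ (a ∧ a)) ⊃ a) ∨ (c ∧ (d ∨ b))) ∧ (a ∨ ¬b)) = min(1, 0.17) = 0.17
(((((d ∨ (a ∧ a)) ⊃ a) ∨ (c ∧ (d ∨ b))) ∧ (a ∨ ¬b)) ∧ b) = min(0.17, 0.72) = 0.17
(((c ∧ c) ∨ ¬b) ∧ (((((d ∨ (a ∧ a)) ⊃ a) ∨ (c ∧ (d ∨ b))) ∧ (a ∨ ¬b)) ∧ b)) = min(0.28, 0.17) = 0.17

0.17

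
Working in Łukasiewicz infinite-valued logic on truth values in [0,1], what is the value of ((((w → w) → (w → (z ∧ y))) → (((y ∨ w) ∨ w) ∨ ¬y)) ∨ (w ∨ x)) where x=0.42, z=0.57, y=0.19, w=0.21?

0.83

(w → w): min(1, 1 − 0.21 + 0.21) = 1
(z ∧ y) = min(0.57, 0.19) = 0.19
(w → (z ∧ y)): min(1, 1 − 0.21 + 0.19) = 0.98
((w → w) → (w → (z ∧ y))): min(1, 1 − 1 + 0.98) = 0.98
(y ∨ w) = max(0.19, 0.21) = 0.21
((y ∨ w) ∨ w) = max(0.21, 0.21) = 0.21
¬y: Łukasiewicz ¬ gives 1 − 0.19 = 0.81
(((y ∨ w) ∨ w) ∨ ¬y) = max(0.21, 0.81) = 0.81
(((w → w) → (w → (z ∧ y))) → (((y ∨ w) ∨ w) ∨ ¬y)): min(1, 1 − 0.98 + 0.81) = 0.83
(w ∨ x) = max(0.21, 0.42) = 0.42
((((w → w) → (w → (z ∧ y))) → (((y ∨ w) ∨ w) ∨ ¬y)) ∨ (w ∨ x)) = max(0.83, 0.42) = 0.83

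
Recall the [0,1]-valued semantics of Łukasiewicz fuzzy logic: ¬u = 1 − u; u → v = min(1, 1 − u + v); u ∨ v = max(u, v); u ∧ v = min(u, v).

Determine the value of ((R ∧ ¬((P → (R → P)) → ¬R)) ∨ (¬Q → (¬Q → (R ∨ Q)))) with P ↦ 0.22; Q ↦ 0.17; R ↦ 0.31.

0.65

(R → P): min(1, 1 − 0.31 + 0.22) = 0.91
(P → (R → P)): min(1, 1 − 0.22 + 0.91) = 1
¬R: Łukasiewicz ¬ gives 1 − 0.31 = 0.69
((P → (R → P)) → ¬R): min(1, 1 − 1 + 0.69) = 0.69
¬((P → (R → P)) → ¬R): Łukasiewicz ¬ gives 1 − 0.69 = 0.31
(R ∧ ¬((P → (R → P)) → ¬R)) = min(0.31, 0.31) = 0.31
¬Q: Łukasiewicz ¬ gives 1 − 0.17 = 0.83
¬Q: Łukasiewicz ¬ gives 1 − 0.17 = 0.83
(R ∨ Q) = max(0.31, 0.17) = 0.31
(¬Q → (R ∨ Q)): min(1, 1 − 0.83 + 0.31) = 0.48
(¬Q → (¬Q → (R ∨ Q))): min(1, 1 − 0.83 + 0.48) = 0.65
((R ∧ ¬((P → (R → P)) → ¬R)) ∨ (¬Q → (¬Q → (R ∨ Q)))) = max(0.31, 0.65) = 0.65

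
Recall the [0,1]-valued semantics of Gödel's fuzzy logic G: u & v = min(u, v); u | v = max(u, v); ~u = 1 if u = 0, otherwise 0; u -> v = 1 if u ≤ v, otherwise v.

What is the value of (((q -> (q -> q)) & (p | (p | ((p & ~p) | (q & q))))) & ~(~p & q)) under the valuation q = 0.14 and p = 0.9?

0.90

(q -> q): 0.14 ≤ 0.14, so result = 1
(q -> (q -> q)): 0.14 ≤ 1, so result = 1
~p: Gödel ¬ of 0.9 = 0 (operand ≠ 0)
(p & ~p) = min(0.9, 0) = 0
(q & q) = min(0.14, 0.14) = 0.14
((p & ~p) | (q & q)) = max(0, 0.14) = 0.14
(p | ((p & ~p) | (q & q))) = max(0.9, 0.14) = 0.9
(p | (p | ((p & ~p) | (q & q)))) = max(0.9, 0.9) = 0.9
((q -> (q -> q)) & (p | (p | ((p & ~p) | (q & q))))) = min(1, 0.9) = 0.9
~p: Gödel ¬ of 0.9 = 0 (operand ≠ 0)
(~p & q) = min(0, 0.14) = 0
~(~p & q): Gödel ¬ of 0 = 1 (operand is 0)
(((q -> (q -> q)) & (p | (p | ((p & ~p) | (q & q))))) & ~(~p & q)) = min(0.9, 1) = 0.9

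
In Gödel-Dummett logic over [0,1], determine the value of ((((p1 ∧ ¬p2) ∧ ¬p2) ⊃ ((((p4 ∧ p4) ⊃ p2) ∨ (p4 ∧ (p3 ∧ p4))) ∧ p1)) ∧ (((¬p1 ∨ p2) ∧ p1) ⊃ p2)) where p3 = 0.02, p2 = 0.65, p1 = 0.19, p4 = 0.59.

1.00

¬p2: Gödel ¬ of 0.65 = 0 (operand ≠ 0)
(p1 ∧ ¬p2) = min(0.19, 0) = 0
¬p2: Gödel ¬ of 0.65 = 0 (operand ≠ 0)
((p1 ∧ ¬p2) ∧ ¬p2) = min(0, 0) = 0
(p4 ∧ p4) = min(0.59, 0.59) = 0.59
((p4 ∧ p4) ⊃ p2): 0.59 ≤ 0.65, so result = 1
(p3 ∧ p4) = min(0.02, 0.59) = 0.02
(p4 ∧ (p3 ∧ p4)) = min(0.59, 0.02) = 0.02
(((p4 ∧ p4) ⊃ p2) ∨ (p4 ∧ (p3 ∧ p4))) = max(1, 0.02) = 1
((((p4 ∧ p4) ⊃ p2) ∨ (p4 ∧ (p3 ∧ p4))) ∧ p1) = min(1, 0.19) = 0.19
(((p1 ∧ ¬p2) ∧ ¬p2) ⊃ ((((p4 ∧ p4) ⊃ p2) ∨ (p4 ∧ (p3 ∧ p4))) ∧ p1)): 0 ≤ 0.19, so result = 1
¬p1: Gödel ¬ of 0.19 = 0 (operand ≠ 0)
(¬p1 ∨ p2) = max(0, 0.65) = 0.65
((¬p1 ∨ p2) ∧ p1) = min(0.65, 0.19) = 0.19
(((¬p1 ∨ p2) ∧ p1) ⊃ p2): 0.19 ≤ 0.65, so result = 1
((((p1 ∧ ¬p2) ∧ ¬p2) ⊃ ((((p4 ∧ p4) ⊃ p2) ∨ (p4 ∧ (p3 ∧ p4))) ∧ p1)) ∧ (((¬p1 ∨ p2) ∧ p1) ⊃ p2)) = min(1, 1) = 1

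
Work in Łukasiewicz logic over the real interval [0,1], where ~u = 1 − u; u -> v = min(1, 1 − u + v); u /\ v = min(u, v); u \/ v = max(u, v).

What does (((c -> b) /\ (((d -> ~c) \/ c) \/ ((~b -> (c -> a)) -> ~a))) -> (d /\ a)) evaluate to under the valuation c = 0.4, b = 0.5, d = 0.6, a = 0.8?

(c -> b): min(1, 1 − 0.4 + 0.5) = 1
~c: Łukasiewicz ¬ gives 1 − 0.4 = 0.6
(d -> ~c): min(1, 1 − 0.6 + 0.6) = 1
((d -> ~c) \/ c) = max(1, 0.4) = 1
~b: Łukasiewicz ¬ gives 1 − 0.5 = 0.5
(c -> a): min(1, 1 − 0.4 + 0.8) = 1
(~b -> (c -> a)): min(1, 1 − 0.5 + 1) = 1
~a: Łukasiewicz ¬ gives 1 − 0.8 = 0.2
((~b -> (c -> a)) -> ~a): min(1, 1 − 1 + 0.2) = 0.2
(((d -> ~c) \/ c) \/ ((~b -> (c -> a)) -> ~a)) = max(1, 0.2) = 1
((c -> b) /\ (((d -> ~c) \/ c) \/ ((~b -> (c -> a)) -> ~a))) = min(1, 1) = 1
(d /\ a) = min(0.6, 0.8) = 0.6
(((c -> b) /\ (((d -> ~c) \/ c) \/ ((~b -> (c -> a)) -> ~a))) -> (d /\ a)): min(1, 1 − 1 + 0.6) = 0.6

0.60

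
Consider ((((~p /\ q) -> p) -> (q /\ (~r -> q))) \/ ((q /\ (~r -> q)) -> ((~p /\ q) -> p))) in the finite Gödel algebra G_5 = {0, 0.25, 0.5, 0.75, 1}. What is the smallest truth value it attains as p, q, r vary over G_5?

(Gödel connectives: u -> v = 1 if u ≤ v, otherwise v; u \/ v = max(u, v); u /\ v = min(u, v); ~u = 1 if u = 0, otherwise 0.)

Every assignment gives 1. For instance at p = 0, q = 0, r = 0:
  ~p: Gödel ¬ of 0 = 1 (operand is 0)
  (~p /\ q) = min(1, 0) = 0
  ((~p /\ q) -> p): 0 ≤ 0, so result = 1
  ~r: Gödel ¬ of 0 = 1 (operand is 0)
  (~r -> q): 1 > 0, so result = 0
  (q /\ (~r -> q)) = min(0, 0) = 0
  (((~p /\ q) -> p) -> (q /\ (~r -> q))): 1 > 0, so result = 0
  ~r: Gödel ¬ of 0 = 1 (operand is 0)
  (~r -> q): 1 > 0, so result = 0
  (q /\ (~r -> q)) = min(0, 0) = 0
  ~p: Gödel ¬ of 0 = 1 (operand is 0)
  (~p /\ q) = min(1, 0) = 0
  ((~p /\ q) -> p): 0 ≤ 0, so result = 1
  ((q /\ (~r -> q)) -> ((~p /\ q) -> p)): 0 ≤ 1, so result = 1
  ((((~p /\ q) -> p) -> (q /\ (~r -> q))) \/ ((q /\ (~r -> q)) -> ((~p /\ q) -> p))) = max(0, 1) = 1
All 125 assignments give value 1 — the formula is a G_5-tautology.

1.00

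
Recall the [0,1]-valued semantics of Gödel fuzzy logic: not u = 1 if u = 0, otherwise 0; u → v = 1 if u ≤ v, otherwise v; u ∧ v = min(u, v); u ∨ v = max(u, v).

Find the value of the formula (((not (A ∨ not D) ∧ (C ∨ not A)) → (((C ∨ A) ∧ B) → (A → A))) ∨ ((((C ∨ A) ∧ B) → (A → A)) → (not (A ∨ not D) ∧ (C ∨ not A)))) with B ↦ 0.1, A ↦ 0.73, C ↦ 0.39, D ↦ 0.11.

not D: Gödel ¬ of 0.11 = 0 (operand ≠ 0)
(A ∨ not D) = max(0.73, 0) = 0.73
not (A ∨ not D): Gödel ¬ of 0.73 = 0 (operand ≠ 0)
not A: Gödel ¬ of 0.73 = 0 (operand ≠ 0)
(C ∨ not A) = max(0.39, 0) = 0.39
(not (A ∨ not D) ∧ (C ∨ not A)) = min(0, 0.39) = 0
(C ∨ A) = max(0.39, 0.73) = 0.73
((C ∨ A) ∧ B) = min(0.73, 0.1) = 0.1
(A → A): 0.73 ≤ 0.73, so result = 1
(((C ∨ A) ∧ B) → (A → A)): 0.1 ≤ 1, so result = 1
((not (A ∨ not D) ∧ (C ∨ not A)) → (((C ∨ A) ∧ B) → (A → A))): 0 ≤ 1, so result = 1
(C ∨ A) = max(0.39, 0.73) = 0.73
((C ∨ A) ∧ B) = min(0.73, 0.1) = 0.1
(A → A): 0.73 ≤ 0.73, so result = 1
(((C ∨ A) ∧ B) → (A → A)): 0.1 ≤ 1, so result = 1
not D: Gödel ¬ of 0.11 = 0 (operand ≠ 0)
(A ∨ not D) = max(0.73, 0) = 0.73
not (A ∨ not D): Gödel ¬ of 0.73 = 0 (operand ≠ 0)
not A: Gödel ¬ of 0.73 = 0 (operand ≠ 0)
(C ∨ not A) = max(0.39, 0) = 0.39
(not (A ∨ not D) ∧ (C ∨ not A)) = min(0, 0.39) = 0
((((C ∨ A) ∧ B) → (A → A)) → (not (A ∨ not D) ∧ (C ∨ not A))): 1 > 0, so result = 0
(((not (A ∨ not D) ∧ (C ∨ not A)) → (((C ∨ A) ∧ B) → (A → A))) ∨ ((((C ∨ A) ∧ B) → (A → A)) → (not (A ∨ not D) ∧ (C ∨ not A)))) = max(1, 0) = 1

1.00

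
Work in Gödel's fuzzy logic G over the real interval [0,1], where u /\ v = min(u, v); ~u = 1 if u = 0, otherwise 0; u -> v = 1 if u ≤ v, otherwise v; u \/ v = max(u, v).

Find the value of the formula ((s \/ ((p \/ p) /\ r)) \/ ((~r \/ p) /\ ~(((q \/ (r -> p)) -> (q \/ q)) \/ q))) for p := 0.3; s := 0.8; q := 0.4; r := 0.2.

0.80

(p \/ p) = max(0.3, 0.3) = 0.3
((p \/ p) /\ r) = min(0.3, 0.2) = 0.2
(s \/ ((p \/ p) /\ r)) = max(0.8, 0.2) = 0.8
~r: Gödel ¬ of 0.2 = 0 (operand ≠ 0)
(~r \/ p) = max(0, 0.3) = 0.3
(r -> p): 0.2 ≤ 0.3, so result = 1
(q \/ (r -> p)) = max(0.4, 1) = 1
(q \/ q) = max(0.4, 0.4) = 0.4
((q \/ (r -> p)) -> (q \/ q)): 1 > 0.4, so result = 0.4
(((q \/ (r -> p)) -> (q \/ q)) \/ q) = max(0.4, 0.4) = 0.4
~(((q \/ (r -> p)) -> (q \/ q)) \/ q): Gödel ¬ of 0.4 = 0 (operand ≠ 0)
((~r \/ p) /\ ~(((q \/ (r -> p)) -> (q \/ q)) \/ q)) = min(0.3, 0) = 0
((s \/ ((p \/ p) /\ r)) \/ ((~r \/ p) /\ ~(((q \/ (r -> p)) -> (q \/ q)) \/ q))) = max(0.8, 0) = 0.8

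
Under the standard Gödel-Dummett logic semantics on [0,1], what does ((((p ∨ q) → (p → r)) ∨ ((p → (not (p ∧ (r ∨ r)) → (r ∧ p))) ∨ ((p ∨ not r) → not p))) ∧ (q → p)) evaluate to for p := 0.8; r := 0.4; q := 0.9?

0.80

(p ∨ q) = max(0.8, 0.9) = 0.9
(p → r): 0.8 > 0.4, so result = 0.4
((p ∨ q) → (p → r)): 0.9 > 0.4, so result = 0.4
(r ∨ r) = max(0.4, 0.4) = 0.4
(p ∧ (r ∨ r)) = min(0.8, 0.4) = 0.4
not (p ∧ (r ∨ r)): Gödel ¬ of 0.4 = 0 (operand ≠ 0)
(r ∧ p) = min(0.4, 0.8) = 0.4
(not (p ∧ (r ∨ r)) → (r ∧ p)): 0 ≤ 0.4, so result = 1
(p → (not (p ∧ (r ∨ r)) → (r ∧ p))): 0.8 ≤ 1, so result = 1
not r: Gödel ¬ of 0.4 = 0 (operand ≠ 0)
(p ∨ not r) = max(0.8, 0) = 0.8
not p: Gödel ¬ of 0.8 = 0 (operand ≠ 0)
((p ∨ not r) → not p): 0.8 > 0, so result = 0
((p → (not (p ∧ (r ∨ r)) → (r ∧ p))) ∨ ((p ∨ not r) → not p)) = max(1, 0) = 1
(((p ∨ q) → (p → r)) ∨ ((p → (not (p ∧ (r ∨ r)) → (r ∧ p))) ∨ ((p ∨ not r) → not p))) = max(0.4, 1) = 1
(q → p): 0.9 > 0.8, so result = 0.8
((((p ∨ q) → (p → r)) ∨ ((p → (not (p ∧ (r ∨ r)) → (r ∧ p))) ∨ ((p ∨ not r) → not p))) ∧ (q → p)) = min(1, 0.8) = 0.8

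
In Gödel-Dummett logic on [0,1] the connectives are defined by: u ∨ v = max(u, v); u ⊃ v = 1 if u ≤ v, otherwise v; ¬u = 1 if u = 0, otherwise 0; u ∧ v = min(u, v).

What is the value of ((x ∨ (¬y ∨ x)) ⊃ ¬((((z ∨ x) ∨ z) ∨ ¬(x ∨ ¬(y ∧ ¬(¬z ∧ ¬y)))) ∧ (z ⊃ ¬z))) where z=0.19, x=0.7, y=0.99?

1.00

¬y: Gödel ¬ of 0.99 = 0 (operand ≠ 0)
(¬y ∨ x) = max(0, 0.7) = 0.7
(x ∨ (¬y ∨ x)) = max(0.7, 0.7) = 0.7
(z ∨ x) = max(0.19, 0.7) = 0.7
((z ∨ x) ∨ z) = max(0.7, 0.19) = 0.7
¬z: Gödel ¬ of 0.19 = 0 (operand ≠ 0)
¬y: Gödel ¬ of 0.99 = 0 (operand ≠ 0)
(¬z ∧ ¬y) = min(0, 0) = 0
¬(¬z ∧ ¬y): Gödel ¬ of 0 = 1 (operand is 0)
(y ∧ ¬(¬z ∧ ¬y)) = min(0.99, 1) = 0.99
¬(y ∧ ¬(¬z ∧ ¬y)): Gödel ¬ of 0.99 = 0 (operand ≠ 0)
(x ∨ ¬(y ∧ ¬(¬z ∧ ¬y))) = max(0.7, 0) = 0.7
¬(x ∨ ¬(y ∧ ¬(¬z ∧ ¬y))): Gödel ¬ of 0.7 = 0 (operand ≠ 0)
(((z ∨ x) ∨ z) ∨ ¬(x ∨ ¬(y ∧ ¬(¬z ∧ ¬y)))) = max(0.7, 0) = 0.7
¬z: Gödel ¬ of 0.19 = 0 (operand ≠ 0)
(z ⊃ ¬z): 0.19 > 0, so result = 0
((((z ∨ x) ∨ z) ∨ ¬(x ∨ ¬(y ∧ ¬(¬z ∧ ¬y)))) ∧ (z ⊃ ¬z)) = min(0.7, 0) = 0
¬((((z ∨ x) ∨ z) ∨ ¬(x ∨ ¬(y ∧ ¬(¬z ∧ ¬y)))) ∧ (z ⊃ ¬z)): Gödel ¬ of 0 = 1 (operand is 0)
((x ∨ (¬y ∨ x)) ⊃ ¬((((z ∨ x) ∨ z) ∨ ¬(x ∨ ¬(y ∧ ¬(¬z ∧ ¬y)))) ∧ (z ⊃ ¬z))): 0.7 ≤ 1, so result = 1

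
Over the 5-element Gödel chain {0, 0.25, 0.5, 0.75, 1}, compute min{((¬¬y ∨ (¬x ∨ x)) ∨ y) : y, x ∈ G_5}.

0.25

The minimum is attained at y = 0, x = 0.25:
  ¬y: Gödel ¬ of 0 = 1 (operand is 0)
  ¬¬y: Gödel ¬ of 1 = 0 (operand ≠ 0)
  ¬x: Gödel ¬ of 0.25 = 0 (operand ≠ 0)
  (¬x ∨ x) = max(0, 0.25) = 0.25
  (¬¬y ∨ (¬x ∨ x)) = max(0, 0.25) = 0.25
  ((¬¬y ∨ (¬x ∨ x)) ∨ y) = max(0.25, 0) = 0.25
Checking all 25 assignments confirms none give a value below 0.25.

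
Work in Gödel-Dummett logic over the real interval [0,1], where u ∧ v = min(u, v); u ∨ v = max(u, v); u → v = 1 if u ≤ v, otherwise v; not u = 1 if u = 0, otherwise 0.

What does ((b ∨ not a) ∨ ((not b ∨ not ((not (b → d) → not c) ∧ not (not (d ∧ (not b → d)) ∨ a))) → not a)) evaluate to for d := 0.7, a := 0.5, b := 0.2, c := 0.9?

0.20

not a: Gödel ¬ of 0.5 = 0 (operand ≠ 0)
(b ∨ not a) = max(0.2, 0) = 0.2
not b: Gödel ¬ of 0.2 = 0 (operand ≠ 0)
(b → d): 0.2 ≤ 0.7, so result = 1
not (b → d): Gödel ¬ of 1 = 0 (operand ≠ 0)
not c: Gödel ¬ of 0.9 = 0 (operand ≠ 0)
(not (b → d) → not c): 0 ≤ 0, so result = 1
not b: Gödel ¬ of 0.2 = 0 (operand ≠ 0)
(not b → d): 0 ≤ 0.7, so result = 1
(d ∧ (not b → d)) = min(0.7, 1) = 0.7
not (d ∧ (not b → d)): Gödel ¬ of 0.7 = 0 (operand ≠ 0)
(not (d ∧ (not b → d)) ∨ a) = max(0, 0.5) = 0.5
not (not (d ∧ (not b → d)) ∨ a): Gödel ¬ of 0.5 = 0 (operand ≠ 0)
((not (b → d) → not c) ∧ not (not (d ∧ (not b → d)) ∨ a)) = min(1, 0) = 0
not ((not (b → d) → not c) ∧ not (not (d ∧ (not b → d)) ∨ a)): Gödel ¬ of 0 = 1 (operand is 0)
(not b ∨ not ((not (b → d) → not c) ∧ not (not (d ∧ (not b → d)) ∨ a))) = max(0, 1) = 1
not a: Gödel ¬ of 0.5 = 0 (operand ≠ 0)
((not b ∨ not ((not (b → d) → not c) ∧ not (not (d ∧ (not b → d)) ∨ a))) → not a): 1 > 0, so result = 0
((b ∨ not a) ∨ ((not b ∨ not ((not (b → d) → not c) ∧ not (not (d ∧ (not b → d)) ∨ a))) → not a)) = max(0.2, 0) = 0.2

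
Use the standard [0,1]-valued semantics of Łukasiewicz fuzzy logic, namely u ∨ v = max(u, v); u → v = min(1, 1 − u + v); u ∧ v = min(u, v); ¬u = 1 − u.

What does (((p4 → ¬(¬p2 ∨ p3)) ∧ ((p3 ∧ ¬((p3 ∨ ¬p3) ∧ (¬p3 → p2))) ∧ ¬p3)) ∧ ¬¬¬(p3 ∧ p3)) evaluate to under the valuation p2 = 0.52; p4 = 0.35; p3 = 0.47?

¬p2: Łukasiewicz ¬ gives 1 − 0.52 = 0.48
(¬p2 ∨ p3) = max(0.48, 0.47) = 0.48
¬(¬p2 ∨ p3): Łukasiewicz ¬ gives 1 − 0.48 = 0.52
(p4 → ¬(¬p2 ∨ p3)): min(1, 1 − 0.35 + 0.52) = 1
¬p3: Łukasiewicz ¬ gives 1 − 0.47 = 0.53
(p3 ∨ ¬p3) = max(0.47, 0.53) = 0.53
¬p3: Łukasiewicz ¬ gives 1 − 0.47 = 0.53
(¬p3 → p2): min(1, 1 − 0.53 + 0.52) = 0.99
((p3 ∨ ¬p3) ∧ (¬p3 → p2)) = min(0.53, 0.99) = 0.53
¬((p3 ∨ ¬p3) ∧ (¬p3 → p2)): Łukasiewicz ¬ gives 1 − 0.53 = 0.47
(p3 ∧ ¬((p3 ∨ ¬p3) ∧ (¬p3 → p2))) = min(0.47, 0.47) = 0.47
¬p3: Łukasiewicz ¬ gives 1 − 0.47 = 0.53
((p3 ∧ ¬((p3 ∨ ¬p3) ∧ (¬p3 → p2))) ∧ ¬p3) = min(0.47, 0.53) = 0.47
((p4 → ¬(¬p2 ∨ p3)) ∧ ((p3 ∧ ¬((p3 ∨ ¬p3) ∧ (¬p3 → p2))) ∧ ¬p3)) = min(1, 0.47) = 0.47
(p3 ∧ p3) = min(0.47, 0.47) = 0.47
¬(p3 ∧ p3): Łukasiewicz ¬ gives 1 − 0.47 = 0.53
¬¬(p3 ∧ p3): Łukasiewicz ¬ gives 1 − 0.53 = 0.47
¬¬¬(p3 ∧ p3): Łukasiewicz ¬ gives 1 − 0.47 = 0.53
(((p4 → ¬(¬p2 ∨ p3)) ∧ ((p3 ∧ ¬((p3 ∨ ¬p3) ∧ (¬p3 → p2))) ∧ ¬p3)) ∧ ¬¬¬(p3 ∧ p3)) = min(0.47, 0.53) = 0.47

0.47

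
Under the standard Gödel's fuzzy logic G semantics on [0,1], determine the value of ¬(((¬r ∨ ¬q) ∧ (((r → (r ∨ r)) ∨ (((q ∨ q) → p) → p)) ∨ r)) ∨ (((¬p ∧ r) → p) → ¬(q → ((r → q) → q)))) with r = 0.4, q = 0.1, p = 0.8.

1.00

¬r: Gödel ¬ of 0.4 = 0 (operand ≠ 0)
¬q: Gödel ¬ of 0.1 = 0 (operand ≠ 0)
(¬r ∨ ¬q) = max(0, 0) = 0
(r ∨ r) = max(0.4, 0.4) = 0.4
(r → (r ∨ r)): 0.4 ≤ 0.4, so result = 1
(q ∨ q) = max(0.1, 0.1) = 0.1
((q ∨ q) → p): 0.1 ≤ 0.8, so result = 1
(((q ∨ q) → p) → p): 1 > 0.8, so result = 0.8
((r → (r ∨ r)) ∨ (((q ∨ q) → p) → p)) = max(1, 0.8) = 1
(((r → (r ∨ r)) ∨ (((q ∨ q) → p) → p)) ∨ r) = max(1, 0.4) = 1
((¬r ∨ ¬q) ∧ (((r → (r ∨ r)) ∨ (((q ∨ q) → p) → p)) ∨ r)) = min(0, 1) = 0
¬p: Gödel ¬ of 0.8 = 0 (operand ≠ 0)
(¬p ∧ r) = min(0, 0.4) = 0
((¬p ∧ r) → p): 0 ≤ 0.8, so result = 1
(r → q): 0.4 > 0.1, so result = 0.1
((r → q) → q): 0.1 ≤ 0.1, so result = 1
(q → ((r → q) → q)): 0.1 ≤ 1, so result = 1
¬(q → ((r → q) → q)): Gödel ¬ of 1 = 0 (operand ≠ 0)
(((¬p ∧ r) → p) → ¬(q → ((r → q) → q))): 1 > 0, so result = 0
(((¬r ∨ ¬q) ∧ (((r → (r ∨ r)) ∨ (((q ∨ q) → p) → p)) ∨ r)) ∨ (((¬p ∧ r) → p) → ¬(q → ((r → q) → q)))) = max(0, 0) = 0
¬(((¬r ∨ ¬q) ∧ (((r → (r ∨ r)) ∨ (((q ∨ q) → p) → p)) ∨ r)) ∨ (((¬p ∧ r) → p) → ¬(q → ((r → q) → q)))): Gödel ¬ of 0 = 1 (operand is 0)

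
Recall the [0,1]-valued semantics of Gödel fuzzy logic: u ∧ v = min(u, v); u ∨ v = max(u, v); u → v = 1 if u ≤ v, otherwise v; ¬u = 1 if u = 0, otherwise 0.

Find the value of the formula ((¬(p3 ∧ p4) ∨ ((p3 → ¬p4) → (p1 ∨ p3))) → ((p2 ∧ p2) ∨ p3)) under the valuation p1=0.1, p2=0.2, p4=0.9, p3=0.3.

(p3 ∧ p4) = min(0.3, 0.9) = 0.3
¬(p3 ∧ p4): Gödel ¬ of 0.3 = 0 (operand ≠ 0)
¬p4: Gödel ¬ of 0.9 = 0 (operand ≠ 0)
(p3 → ¬p4): 0.3 > 0, so result = 0
(p1 ∨ p3) = max(0.1, 0.3) = 0.3
((p3 → ¬p4) → (p1 ∨ p3)): 0 ≤ 0.3, so result = 1
(¬(p3 ∧ p4) ∨ ((p3 → ¬p4) → (p1 ∨ p3))) = max(0, 1) = 1
(p2 ∧ p2) = min(0.2, 0.2) = 0.2
((p2 ∧ p2) ∨ p3) = max(0.2, 0.3) = 0.3
((¬(p3 ∧ p4) ∨ ((p3 → ¬p4) → (p1 ∨ p3))) → ((p2 ∧ p2) ∨ p3)): 1 > 0.3, so result = 0.3

0.30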